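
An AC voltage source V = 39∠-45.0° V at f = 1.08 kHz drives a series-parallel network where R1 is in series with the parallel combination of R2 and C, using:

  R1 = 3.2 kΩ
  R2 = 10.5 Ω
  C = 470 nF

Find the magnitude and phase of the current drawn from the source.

Step 1 — Angular frequency: ω = 2π·f = 2π·1080 = 6786 rad/s.
Step 2 — Component impedances:
  R1: Z = R = 3200 Ω
  R2: Z = R = 10.5 Ω
  C: Z = 1/(jωC) = -j/(ω·C) = 0 - j313.5 Ω
Step 3 — Parallel branch: R2 || C = 1/(1/R2 + 1/C) = 10.49 - j0.3512 Ω.
Step 4 — Series with R1: Z_total = R1 + (R2 || C) = 3210 - j0.3512 Ω = 3210∠-0.0° Ω.
Step 5 — Source phasor: V = 39∠-45.0° V = 27.58 - j27.58 V.
Step 6 — Ohm's law: I = V / Z_total = (27.58 - j27.58) / (3210 - j0.3512) = 0.008591 - j0.008589 A.
Step 7 — Convert to polar: |I| = 0.01215 A, ∠I = -45.0°.

I = 0.01215∠-45.0° A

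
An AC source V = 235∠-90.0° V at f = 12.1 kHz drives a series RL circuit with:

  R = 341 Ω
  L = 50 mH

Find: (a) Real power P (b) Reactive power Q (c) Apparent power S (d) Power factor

Step 1 — Angular frequency: ω = 2π·f = 2π·1.21e+04 = 7.603e+04 rad/s.
Step 2 — Component impedances:
  R: Z = R = 341 Ω
  L: Z = jωL = j·7.603e+04·0.05 = 0 + j3801 Ω
Step 3 — Series combination: Z_total = R + L = 341 + j3801 Ω = 3817∠84.9° Ω.
Step 4 — Source phasor: V = 235∠-90.0° V = 0 - j235 V.
Step 5 — Current: I = V / Z = -0.06133 - j0.005501 A = 0.06157∠-174.9° A.
Step 6 — Complex power: S = V·I* = 1.293 + j14.41 VA.
Step 7 — Real power: P = Re(S) = 1.293 W.
Step 8 — Reactive power: Q = Im(S) = 14.41 VAR.
Step 9 — Apparent power: |S| = 14.47 VA.
Step 10 — Power factor: PF = P/|S| = 0.08935 (lagging).

(a) P = 1.293 W  (b) Q = 14.41 VAR  (c) S = 14.47 VA  (d) PF = 0.08935 (lagging)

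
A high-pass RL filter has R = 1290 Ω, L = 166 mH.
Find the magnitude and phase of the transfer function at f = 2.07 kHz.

Step 1 — Angular frequency: ω = 2π·2070 = 1.301e+04 rad/s.
Step 2 — Transfer function: H(jω) = jωL/(R + jωL).
Step 3 — Numerator jωL = j·2159; denominator R + jωL = 1290 + j2159.
Step 4 — H = 0.7369 + j0.4403.
Step 5 — Magnitude: |H| = 0.8584 (-1.3 dB); phase: φ = 30.9°.

|H| = 0.8584 (-1.3 dB), φ = 30.9°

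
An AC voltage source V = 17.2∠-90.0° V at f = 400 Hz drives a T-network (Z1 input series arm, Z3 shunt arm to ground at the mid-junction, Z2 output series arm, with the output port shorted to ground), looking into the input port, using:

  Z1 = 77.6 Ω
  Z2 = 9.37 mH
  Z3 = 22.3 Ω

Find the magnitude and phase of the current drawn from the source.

Step 1 — Angular frequency: ω = 2π·f = 2π·400 = 2513 rad/s.
Step 2 — Component impedances:
  Z1: Z = R = 77.6 Ω
  Z2: Z = jωL = j·2513·0.00937 = 0 + j23.55 Ω
  Z3: Z = R = 22.3 Ω
Step 3 — With the output port shorted to ground, the output series arm Z2 runs from the junction to ground; the shunt arm Z3 also runs from the junction to ground. They appear in parallel: Z3 || Z2 = 11.76 + j11.13 Ω.
Step 4 — Series with input arm Z1: Z_in = Z1 + (Z3 || Z2) = 89.36 + j11.13 Ω = 90.05∠7.1° Ω.
Step 5 — Source phasor: V = 17.2∠-90.0° V = 0 - j17.2 V.
Step 6 — Ohm's law: I = V / Z_total = (0 - j17.2) / (89.36 + j11.13) = -0.02362 - j0.1895 A.
Step 7 — Convert to polar: |I| = 0.191 A, ∠I = -97.1°.

I = 0.191∠-97.1° A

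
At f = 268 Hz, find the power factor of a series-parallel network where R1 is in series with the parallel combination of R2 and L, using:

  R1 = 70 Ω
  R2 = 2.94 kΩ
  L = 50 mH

Step 1 — Angular frequency: ω = 2π·f = 2π·268 = 1684 rad/s.
Step 2 — Component impedances:
  R1: Z = R = 70 Ω
  R2: Z = R = 2940 Ω
  L: Z = jωL = j·1684·0.05 = 0 + j84.19 Ω
Step 3 — Parallel branch: R2 || L = 1/(1/R2 + 1/L) = 2.409 + j84.13 Ω.
Step 4 — Series with R1: Z_total = R1 + (R2 || L) = 72.41 + j84.13 Ω = 111∠49.3° Ω.
Step 5 — Power factor: PF = cos(φ) = Re(Z)/|Z| = 72.4092/110.996 = 0.6524.
Step 6 — Type: Im(Z) = 84.13 ⇒ lagging (phase φ = 49.3°).

PF = 0.6524 (lagging, φ = 49.3°)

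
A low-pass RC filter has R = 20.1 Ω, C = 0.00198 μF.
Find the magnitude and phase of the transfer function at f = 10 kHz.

Step 1 — Angular frequency: ω = 2π·1e+04 = 6.283e+04 rad/s.
Step 2 — Transfer function: H(jω) = 1/(1 + jωRC).
Step 3 — Denominator: 1 + jωRC = 1 + j·6.283e+04·20.1·1.98e-09 = 1 + j0.002501.
Step 4 — H = 1 - j0.002501.
Step 5 — Magnitude: |H| = 1 (-0.0 dB); phase: φ = -0.1°.

|H| = 1 (-0.0 dB), φ = -0.1°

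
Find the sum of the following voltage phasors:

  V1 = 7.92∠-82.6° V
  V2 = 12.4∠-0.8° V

Step 1 — Convert each phasor to rectangular form:
  V1 = 7.92·(cos(-82.6°) + j·sin(-82.6°)) = 1.02 - j7.854 V
  V2 = 12.4·(cos(-0.8°) + j·sin(-0.8°)) = 12.4 - j0.1731 V
Step 2 — Sum components: V_total = 13.42 - j8.027 V.
Step 3 — Convert to polar: |V_total| = 15.64 V, ∠V_total = -30.9°.

V_total = 15.64∠-30.9° V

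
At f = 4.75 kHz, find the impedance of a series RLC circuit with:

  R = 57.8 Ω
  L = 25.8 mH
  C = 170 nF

Step 1 — Angular frequency: ω = 2π·f = 2π·4750 = 2.985e+04 rad/s.
Step 2 — Component impedances:
  R: Z = R = 57.8 Ω
  L: Z = jωL = j·2.985e+04·0.0258 = 0 + j770 Ω
  C: Z = 1/(jωC) = -j/(ω·C) = 0 - j197.1 Ω
Step 3 — Series combination: Z_total = R + L + C = 57.8 + j572.9 Ω = 575.8∠84.2° Ω.

Z = 57.8 + j572.9 Ω = 575.8∠84.2° Ω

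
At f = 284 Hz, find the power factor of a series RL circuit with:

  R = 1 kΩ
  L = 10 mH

Step 1 — Angular frequency: ω = 2π·f = 2π·284 = 1784 rad/s.
Step 2 — Component impedances:
  R: Z = R = 1000 Ω
  L: Z = jωL = j·1784·0.01 = 0 + j17.84 Ω
Step 3 — Series combination: Z_total = R + L = 1000 + j17.84 Ω = 1000∠1.0° Ω.
Step 4 — Power factor: PF = cos(φ) = Re(Z)/|Z| = 1000/1000.2 = 0.9998.
Step 5 — Type: Im(Z) = 17.84 ⇒ lagging (phase φ = 1.0°).

PF = 0.9998 (lagging, φ = 1.0°)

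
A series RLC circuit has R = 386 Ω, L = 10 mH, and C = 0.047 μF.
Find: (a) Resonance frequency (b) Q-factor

Step 1 — Resonance condition Im(Z)=0 gives ω₀ = 1/√(LC).
Step 2 — ω₀ = 1/√(0.01·4.7e-08) = 4.613e+04 rad/s.
Step 3 — f₀ = ω₀/(2π) = 7341 Hz.
Step 4 — Series Q: Q = ω₀L/R = 4.613e+04·0.01/386 = 1.195.

(a) f₀ = 7341 Hz  (b) Q = 1.195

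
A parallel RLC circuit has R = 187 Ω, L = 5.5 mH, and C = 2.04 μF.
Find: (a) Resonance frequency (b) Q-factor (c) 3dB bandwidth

Step 1 — Resonance: ω₀ = 1/√(LC) = 1/√(0.0055·2.04e-06) = 9441 rad/s.
Step 2 — f₀ = ω₀/(2π) = 1503 Hz.
Step 3 — Parallel Q: Q = R/(ω₀L) = 187/(9441·0.0055) = 3.601.
Step 4 — Bandwidth: Δω = ω₀/Q = 2621 rad/s; BW = Δω/(2π) = 417.2 Hz.

(a) f₀ = 1503 Hz  (b) Q = 3.601  (c) BW = 417.2 Hz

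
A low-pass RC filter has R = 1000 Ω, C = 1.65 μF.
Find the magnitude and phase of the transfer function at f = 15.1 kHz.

Step 1 — Angular frequency: ω = 2π·1.51e+04 = 9.488e+04 rad/s.
Step 2 — Transfer function: H(jω) = 1/(1 + jωRC).
Step 3 — Denominator: 1 + jωRC = 1 + j·9.488e+04·1000·1.65e-06 = 1 + j156.5.
Step 4 — H = 4.08e-05 - j0.006388.
Step 5 — Magnitude: |H| = 0.006388 (-43.9 dB); phase: φ = -89.6°.

|H| = 0.006388 (-43.9 dB), φ = -89.6°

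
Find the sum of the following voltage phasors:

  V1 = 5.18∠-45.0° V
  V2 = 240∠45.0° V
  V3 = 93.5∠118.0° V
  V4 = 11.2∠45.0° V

Step 1 — Convert each phasor to rectangular form:
  V1 = 5.18·(cos(-45.0°) + j·sin(-45.0°)) = 3.663 - j3.663 V
  V2 = 240·(cos(45.0°) + j·sin(45.0°)) = 169.7 + j169.7 V
  V3 = 93.5·(cos(118.0°) + j·sin(118.0°)) = -43.9 + j82.56 V
  V4 = 11.2·(cos(45.0°) + j·sin(45.0°)) = 7.92 + j7.92 V
Step 2 — Sum components: V_total = 137.4 + j256.5 V.
Step 3 — Convert to polar: |V_total| = 291 V, ∠V_total = 61.8°.

V_total = 291∠61.8° V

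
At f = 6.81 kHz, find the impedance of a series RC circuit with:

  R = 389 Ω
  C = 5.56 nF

Step 1 — Angular frequency: ω = 2π·f = 2π·6810 = 4.279e+04 rad/s.
Step 2 — Component impedances:
  R: Z = R = 389 Ω
  C: Z = 1/(jωC) = -j/(ω·C) = 0 - j4203 Ω
Step 3 — Series combination: Z_total = R + C = 389 - j4203 Ω = 4221∠-84.7° Ω.

Z = 389 - j4203 Ω = 4221∠-84.7° Ω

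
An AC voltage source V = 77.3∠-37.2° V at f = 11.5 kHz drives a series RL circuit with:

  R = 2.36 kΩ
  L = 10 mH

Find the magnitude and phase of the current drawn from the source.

Step 1 — Angular frequency: ω = 2π·f = 2π·1.15e+04 = 7.226e+04 rad/s.
Step 2 — Component impedances:
  R: Z = R = 2360 Ω
  L: Z = jωL = j·7.226e+04·0.01 = 0 + j722.6 Ω
Step 3 — Series combination: Z_total = R + L = 2360 + j722.6 Ω = 2468∠17.0° Ω.
Step 4 — Source phasor: V = 77.3∠-37.2° V = 61.57 - j46.74 V.
Step 5 — Ohm's law: I = V / Z_total = (61.57 - j46.74) / (2360 + j722.6) = 0.01831 - j0.02541 A.
Step 6 — Convert to polar: |I| = 0.03132 A, ∠I = -54.2°.

I = 0.03132∠-54.2° A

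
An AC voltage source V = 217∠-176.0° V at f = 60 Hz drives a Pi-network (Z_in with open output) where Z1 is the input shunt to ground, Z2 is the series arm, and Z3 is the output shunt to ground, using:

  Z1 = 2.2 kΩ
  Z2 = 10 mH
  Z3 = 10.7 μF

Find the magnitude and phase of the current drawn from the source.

Step 1 — Angular frequency: ω = 2π·f = 2π·60 = 377 rad/s.
Step 2 — Component impedances:
  Z1: Z = R = 2200 Ω
  Z2: Z = jωL = j·377·0.01 = 0 + j3.77 Ω
  Z3: Z = 1/(jωC) = -j/(ω·C) = 0 - j247.9 Ω
Step 3 — With open output, the series arm Z2 and the output shunt Z3 appear in series to ground: Z2 + Z3 = 0 - j244.1 Ω.
Step 4 — Parallel with input shunt Z1: Z_in = Z1 || (Z2 + Z3) = 26.76 - j241.2 Ω = 242.6∠-83.7° Ω.
Step 5 — Source phasor: V = 217∠-176.0° V = -216.5 - j15.14 V.
Step 6 — Ohm's law: I = V / Z_total = (-216.5 - j15.14) / (26.76 - j241.2) = -0.03639 - j0.8936 A.
Step 7 — Convert to polar: |I| = 0.8943 A, ∠I = -92.3°.

I = 0.8943∠-92.3° A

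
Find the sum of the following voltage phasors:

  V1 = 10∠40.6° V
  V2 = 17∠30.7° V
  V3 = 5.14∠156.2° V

Step 1 — Convert each phasor to rectangular form:
  V1 = 10·(cos(40.6°) + j·sin(40.6°)) = 7.593 + j6.508 V
  V2 = 17·(cos(30.7°) + j·sin(30.7°)) = 14.62 + j8.679 V
  V3 = 5.14·(cos(156.2°) + j·sin(156.2°)) = -4.703 + j2.074 V
Step 2 — Sum components: V_total = 17.51 + j17.26 V.
Step 3 — Convert to polar: |V_total| = 24.59 V, ∠V_total = 44.6°.

V_total = 24.59∠44.6° V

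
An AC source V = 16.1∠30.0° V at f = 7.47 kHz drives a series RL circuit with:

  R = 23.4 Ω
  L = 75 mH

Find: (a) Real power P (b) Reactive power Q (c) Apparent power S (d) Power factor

Step 1 — Angular frequency: ω = 2π·f = 2π·7470 = 4.694e+04 rad/s.
Step 2 — Component impedances:
  R: Z = R = 23.4 Ω
  L: Z = jωL = j·4.694e+04·0.075 = 0 + j3520 Ω
Step 3 — Series combination: Z_total = R + L = 23.4 + j3520 Ω = 3520∠89.6° Ω.
Step 4 — Source phasor: V = 16.1∠30.0° V = 13.94 + j8.05 V.
Step 5 — Current: I = V / Z = 0.002313 - j0.003946 A = 0.004574∠-59.6° A.
Step 6 — Complex power: S = V·I* = 0.0004895 + j0.07363 VA.
Step 7 — Real power: P = Re(S) = 0.0004895 W.
Step 8 — Reactive power: Q = Im(S) = 0.07363 VAR.
Step 9 — Apparent power: |S| = 0.07363 VA.
Step 10 — Power factor: PF = P/|S| = 0.006647 (lagging).

(a) P = 0.0004895 W  (b) Q = 0.07363 VAR  (c) S = 0.07363 VA  (d) PF = 0.006647 (lagging)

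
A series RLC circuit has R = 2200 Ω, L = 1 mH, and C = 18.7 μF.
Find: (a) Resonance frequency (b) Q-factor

Step 1 — Resonance condition Im(Z)=0 gives ω₀ = 1/√(LC).
Step 2 — ω₀ = 1/√(0.001·1.87e-05) = 7313 rad/s.
Step 3 — f₀ = ω₀/(2π) = 1164 Hz.
Step 4 — Series Q: Q = ω₀L/R = 7313·0.001/2200 = 0.003324.

(a) f₀ = 1164 Hz  (b) Q = 0.003324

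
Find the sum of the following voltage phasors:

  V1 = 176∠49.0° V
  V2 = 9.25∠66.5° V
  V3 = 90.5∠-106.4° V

Step 1 — Convert each phasor to rectangular form:
  V1 = 176·(cos(49.0°) + j·sin(49.0°)) = 115.5 + j132.8 V
  V2 = 9.25·(cos(66.5°) + j·sin(66.5°)) = 3.688 + j8.483 V
  V3 = 90.5·(cos(-106.4°) + j·sin(-106.4°)) = -25.55 - j86.82 V
Step 2 — Sum components: V_total = 93.6 + j54.49 V.
Step 3 — Convert to polar: |V_total| = 108.3 V, ∠V_total = 30.2°.

V_total = 108.3∠30.2° V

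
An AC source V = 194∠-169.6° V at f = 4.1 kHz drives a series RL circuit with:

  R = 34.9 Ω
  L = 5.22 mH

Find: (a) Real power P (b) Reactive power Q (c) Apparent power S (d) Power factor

Step 1 — Angular frequency: ω = 2π·f = 2π·4100 = 2.576e+04 rad/s.
Step 2 — Component impedances:
  R: Z = R = 34.9 Ω
  L: Z = jωL = j·2.576e+04·0.00522 = 0 + j134.5 Ω
Step 3 — Series combination: Z_total = R + L = 34.9 + j134.5 Ω = 138.9∠75.5° Ω.
Step 4 — Source phasor: V = 194∠-169.6° V = -190.8 - j35.02 V.
Step 5 — Current: I = V / Z = -0.589 + j1.266 A = 1.396∠114.9° A.
Step 6 — Complex power: S = V·I* = 68.05 + j262.2 VA.
Step 7 — Real power: P = Re(S) = 68.05 W.
Step 8 — Reactive power: Q = Im(S) = 262.2 VAR.
Step 9 — Apparent power: |S| = 270.9 VA.
Step 10 — Power factor: PF = P/|S| = 0.2512 (lagging).

(a) P = 68.05 W  (b) Q = 262.2 VAR  (c) S = 270.9 VA  (d) PF = 0.2512 (lagging)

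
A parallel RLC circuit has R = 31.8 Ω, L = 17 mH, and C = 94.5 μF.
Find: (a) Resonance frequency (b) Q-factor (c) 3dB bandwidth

Step 1 — Resonance: ω₀ = 1/√(LC) = 1/√(0.017·9.45e-05) = 789 rad/s.
Step 2 — f₀ = ω₀/(2π) = 125.6 Hz.
Step 3 — Parallel Q: Q = R/(ω₀L) = 31.8/(789·0.017) = 2.371.
Step 4 — Bandwidth: Δω = ω₀/Q = 332.8 rad/s; BW = Δω/(2π) = 52.96 Hz.

(a) f₀ = 125.6 Hz  (b) Q = 2.371  (c) BW = 52.96 Hz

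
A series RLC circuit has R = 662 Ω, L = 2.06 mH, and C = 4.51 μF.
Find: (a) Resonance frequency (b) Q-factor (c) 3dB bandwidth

Step 1 — Resonance: ω₀ = 1/√(LC) = 1/√(0.00206·4.51e-06) = 1.037e+04 rad/s.
Step 2 — f₀ = ω₀/(2π) = 1651 Hz.
Step 3 — Series Q: Q = ω₀L/R = 1.037e+04·0.00206/662 = 0.03228.
Step 4 — Bandwidth: Δω = ω₀/Q = 3.214e+05 rad/s; BW = Δω/(2π) = 5.115e+04 Hz.

(a) f₀ = 1651 Hz  (b) Q = 0.03228  (c) BW = 5.115e+04 Hz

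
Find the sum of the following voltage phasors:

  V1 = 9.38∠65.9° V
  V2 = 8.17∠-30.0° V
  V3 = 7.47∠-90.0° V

Step 1 — Convert each phasor to rectangular form:
  V1 = 9.38·(cos(65.9°) + j·sin(65.9°)) = 3.83 + j8.562 V
  V2 = 8.17·(cos(-30.0°) + j·sin(-30.0°)) = 7.075 - j4.085 V
  V3 = 7.47·(cos(-90.0°) + j·sin(-90.0°)) = 0 - j7.47 V
Step 2 — Sum components: V_total = 10.91 - j2.993 V.
Step 3 — Convert to polar: |V_total| = 11.31 V, ∠V_total = -15.3°.

V_total = 11.31∠-15.3° V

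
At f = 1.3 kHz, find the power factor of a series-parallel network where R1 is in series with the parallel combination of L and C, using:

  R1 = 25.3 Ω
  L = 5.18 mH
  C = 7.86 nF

Step 1 — Angular frequency: ω = 2π·f = 2π·1300 = 8168 rad/s.
Step 2 — Component impedances:
  R1: Z = R = 25.3 Ω
  L: Z = jωL = j·8168·0.00518 = 0 + j42.31 Ω
  C: Z = 1/(jωC) = -j/(ω·C) = 0 - j1.558e+04 Ω
Step 3 — Parallel branch: L || C = 1/(1/L + 1/C) = 0 + j42.43 Ω.
Step 4 — Series with R1: Z_total = R1 + (L || C) = 25.3 + j42.43 Ω = 49.4∠59.2° Ω.
Step 5 — Power factor: PF = cos(φ) = Re(Z)/|Z| = 25.3/49.397 = 0.5122.
Step 6 — Type: Im(Z) = 42.43 ⇒ lagging (phase φ = 59.2°).

PF = 0.5122 (lagging, φ = 59.2°)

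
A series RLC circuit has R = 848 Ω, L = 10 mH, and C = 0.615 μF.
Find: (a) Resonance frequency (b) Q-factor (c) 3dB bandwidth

Step 1 — Resonance: ω₀ = 1/√(LC) = 1/√(0.01·6.15e-07) = 1.275e+04 rad/s.
Step 2 — f₀ = ω₀/(2π) = 2029 Hz.
Step 3 — Series Q: Q = ω₀L/R = 1.275e+04·0.01/848 = 0.1504.
Step 4 — Bandwidth: Δω = ω₀/Q = 8.48e+04 rad/s; BW = Δω/(2π) = 1.35e+04 Hz.

(a) f₀ = 2029 Hz  (b) Q = 0.1504  (c) BW = 1.35e+04 Hz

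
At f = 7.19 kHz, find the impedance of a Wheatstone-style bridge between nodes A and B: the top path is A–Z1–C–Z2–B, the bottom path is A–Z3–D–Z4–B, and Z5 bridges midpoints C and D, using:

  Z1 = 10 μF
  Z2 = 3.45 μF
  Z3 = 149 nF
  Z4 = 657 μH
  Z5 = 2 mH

Step 1 — Angular frequency: ω = 2π·f = 2π·7190 = 4.518e+04 rad/s.
Step 2 — Component impedances:
  Z1: Z = 1/(jωC) = -j/(ω·C) = 0 - j2.214 Ω
  Z2: Z = 1/(jωC) = -j/(ω·C) = 0 - j6.416 Ω
  Z3: Z = 1/(jωC) = -j/(ω·C) = 0 - j148.6 Ω
  Z4: Z = jωL = j·4.518e+04·0.000657 = 0 + j29.68 Ω
  Z5: Z = jωL = j·4.518e+04·0.002 = 0 + j90.35 Ω
Step 3 — Bridge requires nodal analysis (the Z5 bridge couples midpoints C and D, so the two paths cannot be reduced to a simple series/parallel combination). Setting node B to ground and injecting 1 A at node A, the 3-node admittance system at A, C, D solves to V_A = Z_AB = 0 - j8.587 Ω = 8.587∠-90.0° Ω.

Z = 0 - j8.587 Ω = 8.587∠-90.0° Ω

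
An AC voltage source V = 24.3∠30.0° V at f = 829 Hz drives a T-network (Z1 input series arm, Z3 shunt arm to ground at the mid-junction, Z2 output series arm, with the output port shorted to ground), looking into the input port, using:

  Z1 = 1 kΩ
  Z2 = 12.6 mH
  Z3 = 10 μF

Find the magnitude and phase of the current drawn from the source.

Step 1 — Angular frequency: ω = 2π·f = 2π·829 = 5209 rad/s.
Step 2 — Component impedances:
  Z1: Z = R = 1000 Ω
  Z2: Z = jωL = j·5209·0.0126 = 0 + j65.63 Ω
  Z3: Z = 1/(jωC) = -j/(ω·C) = 0 - j19.2 Ω
Step 3 — With the output port shorted to ground, the output series arm Z2 runs from the junction to ground; the shunt arm Z3 also runs from the junction to ground. They appear in parallel: Z3 || Z2 = 0 - j27.14 Ω.
Step 4 — Series with input arm Z1: Z_in = Z1 + (Z3 || Z2) = 1000 - j27.14 Ω = 1000∠-1.6° Ω.
Step 5 — Source phasor: V = 24.3∠30.0° V = 21.04 + j12.15 V.
Step 6 — Ohm's law: I = V / Z_total = (21.04 + j12.15) / (1000 - j27.14) = 0.0207 + j0.01271 A.
Step 7 — Convert to polar: |I| = 0.02429 A, ∠I = 31.6°.

I = 0.02429∠31.6° A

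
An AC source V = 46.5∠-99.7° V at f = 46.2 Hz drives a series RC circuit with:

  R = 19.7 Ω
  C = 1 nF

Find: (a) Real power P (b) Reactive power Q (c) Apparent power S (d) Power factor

Step 1 — Angular frequency: ω = 2π·f = 2π·46.2 = 290.3 rad/s.
Step 2 — Component impedances:
  R: Z = R = 19.7 Ω
  C: Z = 1/(jωC) = -j/(ω·C) = 0 - j3.445e+06 Ω
Step 3 — Series combination: Z_total = R + C = 19.7 - j3.445e+06 Ω = 3.445e+06∠-90.0° Ω.
Step 4 — Source phasor: V = 46.5∠-99.7° V = -7.835 - j45.84 V.
Step 5 — Current: I = V / Z = 1.331e-05 - j2.274e-06 A = 1.35e-05∠-9.7° A.
Step 6 — Complex power: S = V·I* = 3.589e-09 - j0.0006277 VA.
Step 7 — Real power: P = Re(S) = 3.589e-09 W.
Step 8 — Reactive power: Q = Im(S) = -0.0006277 VAR.
Step 9 — Apparent power: |S| = 0.0006277 VA.
Step 10 — Power factor: PF = P/|S| = 5.719e-06 (leading).

(a) P = 3.589e-09 W  (b) Q = -0.0006277 VAR  (c) S = 0.0006277 VA  (d) PF = 5.719e-06 (leading)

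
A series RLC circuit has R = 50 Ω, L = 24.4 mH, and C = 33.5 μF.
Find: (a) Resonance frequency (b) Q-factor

Step 1 — Resonance condition Im(Z)=0 gives ω₀ = 1/√(LC).
Step 2 — ω₀ = 1/√(0.0244·3.35e-05) = 1106 rad/s.
Step 3 — f₀ = ω₀/(2π) = 176 Hz.
Step 4 — Series Q: Q = ω₀L/R = 1106·0.0244/50 = 0.5398.

(a) f₀ = 176 Hz  (b) Q = 0.5398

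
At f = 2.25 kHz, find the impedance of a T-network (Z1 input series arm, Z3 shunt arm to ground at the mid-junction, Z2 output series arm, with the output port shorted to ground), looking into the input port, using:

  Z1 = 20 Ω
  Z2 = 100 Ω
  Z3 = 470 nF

Step 1 — Angular frequency: ω = 2π·f = 2π·2250 = 1.414e+04 rad/s.
Step 2 — Component impedances:
  Z1: Z = R = 20 Ω
  Z2: Z = R = 100 Ω
  Z3: Z = 1/(jωC) = -j/(ω·C) = 0 - j150.5 Ω
Step 3 — With the output port shorted to ground, the output series arm Z2 runs from the junction to ground; the shunt arm Z3 also runs from the junction to ground. They appear in parallel: Z3 || Z2 = 69.37 - j46.09 Ω.
Step 4 — Series with input arm Z1: Z_in = Z1 + (Z3 || Z2) = 89.37 - j46.09 Ω = 100.6∠-27.3° Ω.

Z = 89.37 - j46.09 Ω = 100.6∠-27.3° Ω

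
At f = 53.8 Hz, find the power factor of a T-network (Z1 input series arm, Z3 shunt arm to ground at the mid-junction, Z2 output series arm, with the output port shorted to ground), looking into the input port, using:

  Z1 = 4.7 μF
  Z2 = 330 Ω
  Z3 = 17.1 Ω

Step 1 — Angular frequency: ω = 2π·f = 2π·53.8 = 338 rad/s.
Step 2 — Component impedances:
  Z1: Z = 1/(jωC) = -j/(ω·C) = 0 - j629.4 Ω
  Z2: Z = R = 330 Ω
  Z3: Z = R = 17.1 Ω
Step 3 — With the output port shorted to ground, the output series arm Z2 runs from the junction to ground; the shunt arm Z3 also runs from the junction to ground. They appear in parallel: Z3 || Z2 = 16.26 Ω.
Step 4 — Series with input arm Z1: Z_in = Z1 + (Z3 || Z2) = 16.26 - j629.4 Ω = 629.6∠-88.5° Ω.
Step 5 — Power factor: PF = cos(φ) = Re(Z)/|Z| = 16.258/629.63 = 0.02582.
Step 6 — Type: Im(Z) = -629.4 ⇒ leading (phase φ = -88.5°).

PF = 0.02582 (leading, φ = -88.5°)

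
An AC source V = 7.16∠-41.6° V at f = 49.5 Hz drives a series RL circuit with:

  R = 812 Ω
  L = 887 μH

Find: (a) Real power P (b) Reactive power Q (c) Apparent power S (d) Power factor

Step 1 — Angular frequency: ω = 2π·f = 2π·49.5 = 311 rad/s.
Step 2 — Component impedances:
  R: Z = R = 812 Ω
  L: Z = jωL = j·311·0.000887 = 0 + j0.2759 Ω
Step 3 — Series combination: Z_total = R + L = 812 + j0.2759 Ω = 812∠0.0° Ω.
Step 4 — Source phasor: V = 7.16∠-41.6° V = 5.354 - j4.754 V.
Step 5 — Current: I = V / Z = 0.006592 - j0.005857 A = 0.008818∠-41.6° A.
Step 6 — Complex power: S = V·I* = 0.06313 + j2.145e-05 VA.
Step 7 — Real power: P = Re(S) = 0.06313 W.
Step 8 — Reactive power: Q = Im(S) = 2.145e-05 VAR.
Step 9 — Apparent power: |S| = 0.06313 VA.
Step 10 — Power factor: PF = P/|S| = 1 (lagging).

(a) P = 0.06313 W  (b) Q = 2.145e-05 VAR  (c) S = 0.06313 VA  (d) PF = 1 (lagging)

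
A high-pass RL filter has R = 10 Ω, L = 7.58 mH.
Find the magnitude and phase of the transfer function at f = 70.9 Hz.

Step 1 — Angular frequency: ω = 2π·70.9 = 445.5 rad/s.
Step 2 — Transfer function: H(jω) = jωL/(R + jωL).
Step 3 — Numerator jωL = j·3.377; denominator R + jωL = 10 + j3.377.
Step 4 — H = 0.1024 + j0.3031.
Step 5 — Magnitude: |H| = 0.3199 (-9.9 dB); phase: φ = 71.3°.

|H| = 0.3199 (-9.9 dB), φ = 71.3°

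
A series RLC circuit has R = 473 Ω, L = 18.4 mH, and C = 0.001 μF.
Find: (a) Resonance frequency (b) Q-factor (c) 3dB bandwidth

Step 1 — Resonance: ω₀ = 1/√(LC) = 1/√(0.0184·1e-09) = 2.331e+05 rad/s.
Step 2 — f₀ = ω₀/(2π) = 3.71e+04 Hz.
Step 3 — Series Q: Q = ω₀L/R = 2.331e+05·0.0184/473 = 9.069.
Step 4 — Bandwidth: Δω = ω₀/Q = 2.571e+04 rad/s; BW = Δω/(2π) = 4091 Hz.

(a) f₀ = 3.71e+04 Hz  (b) Q = 9.069  (c) BW = 4091 Hz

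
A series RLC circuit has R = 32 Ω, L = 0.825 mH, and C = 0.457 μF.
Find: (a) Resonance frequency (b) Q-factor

Step 1 — Resonance condition Im(Z)=0 gives ω₀ = 1/√(LC).
Step 2 — ω₀ = 1/√(0.000825·4.57e-07) = 5.15e+04 rad/s.
Step 3 — f₀ = ω₀/(2π) = 8197 Hz.
Step 4 — Series Q: Q = ω₀L/R = 5.15e+04·0.000825/32 = 1.328.

(a) f₀ = 8197 Hz  (b) Q = 1.328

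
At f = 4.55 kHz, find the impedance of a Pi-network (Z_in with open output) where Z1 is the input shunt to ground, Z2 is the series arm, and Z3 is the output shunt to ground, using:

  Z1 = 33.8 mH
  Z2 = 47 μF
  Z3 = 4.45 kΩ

Step 1 — Angular frequency: ω = 2π·f = 2π·4550 = 2.859e+04 rad/s.
Step 2 — Component impedances:
  Z1: Z = jωL = j·2.859e+04·0.0338 = 0 + j966.3 Ω
  Z2: Z = 1/(jωC) = -j/(ω·C) = 0 - j0.7442 Ω
  Z3: Z = R = 4450 Ω
Step 3 — With open output, the series arm Z2 and the output shunt Z3 appear in series to ground: Z2 + Z3 = 4450 - j0.7442 Ω.
Step 4 — Parallel with input shunt Z1: Z_in = Z1 || (Z2 + Z3) = 200.4 + j922.8 Ω = 944.3∠77.7° Ω.

Z = 200.4 + j922.8 Ω = 944.3∠77.7° Ω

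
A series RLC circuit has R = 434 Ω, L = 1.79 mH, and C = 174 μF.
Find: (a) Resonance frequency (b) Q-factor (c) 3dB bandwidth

Step 1 — Resonance condition Im(Z)=0 gives ω₀ = 1/√(LC).
Step 2 — ω₀ = 1/√(0.00179·0.000174) = 1792 rad/s.
Step 3 — f₀ = ω₀/(2π) = 285.2 Hz.
Step 4 — Series Q: Q = ω₀L/R = 1792·0.00179/434 = 0.00739.
Step 5 — 3dB bandwidth: Δω = ω₀/Q = 2.425e+05 rad/s; BW = Δω/(2π) = 3.859e+04 Hz.

(a) f₀ = 285.2 Hz  (b) Q = 0.00739  (c) BW = 3.859e+04 Hz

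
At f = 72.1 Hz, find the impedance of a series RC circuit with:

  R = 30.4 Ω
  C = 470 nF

Step 1 — Angular frequency: ω = 2π·f = 2π·72.1 = 453 rad/s.
Step 2 — Component impedances:
  R: Z = R = 30.4 Ω
  C: Z = 1/(jωC) = -j/(ω·C) = 0 - j4697 Ω
Step 3 — Series combination: Z_total = R + C = 30.4 - j4697 Ω = 4697∠-89.6° Ω.

Z = 30.4 - j4697 Ω = 4697∠-89.6° Ω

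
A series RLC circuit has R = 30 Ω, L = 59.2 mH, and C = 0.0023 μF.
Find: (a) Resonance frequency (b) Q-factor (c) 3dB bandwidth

Step 1 — Resonance condition Im(Z)=0 gives ω₀ = 1/√(LC).
Step 2 — ω₀ = 1/√(0.0592·2.3e-09) = 8.57e+04 rad/s.
Step 3 — f₀ = ω₀/(2π) = 1.364e+04 Hz.
Step 4 — Series Q: Q = ω₀L/R = 8.57e+04·0.0592/30 = 169.1.
Step 5 — 3dB bandwidth: Δω = ω₀/Q = 506.8 rad/s; BW = Δω/(2π) = 80.65 Hz.

(a) f₀ = 1.364e+04 Hz  (b) Q = 169.1  (c) BW = 80.65 Hz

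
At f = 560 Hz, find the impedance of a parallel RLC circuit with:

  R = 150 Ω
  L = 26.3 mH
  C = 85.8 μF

Step 1 — Angular frequency: ω = 2π·f = 2π·560 = 3519 rad/s.
Step 2 — Component impedances:
  R: Z = R = 150 Ω
  L: Z = jωL = j·3519·0.0263 = 0 + j92.54 Ω
  C: Z = 1/(jωC) = -j/(ω·C) = 0 - j3.312 Ω
Step 3 — Parallel combination: 1/Z_total = 1/R + 1/L + 1/C; Z_total = 0.07864 - j3.434 Ω = 3.434∠-88.7° Ω.

Z = 0.07864 - j3.434 Ω = 3.434∠-88.7° Ω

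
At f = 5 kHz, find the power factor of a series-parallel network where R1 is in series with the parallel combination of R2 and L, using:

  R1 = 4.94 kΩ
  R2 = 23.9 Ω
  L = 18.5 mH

Step 1 — Angular frequency: ω = 2π·f = 2π·5000 = 3.142e+04 rad/s.
Step 2 — Component impedances:
  R1: Z = R = 4940 Ω
  R2: Z = R = 23.9 Ω
  L: Z = jωL = j·3.142e+04·0.0185 = 0 + j581.2 Ω
Step 3 — Parallel branch: R2 || L = 1/(1/R2 + 1/L) = 23.86 + j0.9812 Ω.
Step 4 — Series with R1: Z_total = R1 + (R2 || L) = 4964 + j0.9812 Ω = 4964∠0.0° Ω.
Step 5 — Power factor: PF = cos(φ) = Re(Z)/|Z| = 4964/4964 = 1.
Step 6 — Type: Im(Z) = 0.9812 ⇒ lagging (phase φ = 0.0°).

PF = 1 (lagging, φ = 0.0°)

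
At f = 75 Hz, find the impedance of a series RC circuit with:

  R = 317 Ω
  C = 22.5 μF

Step 1 — Angular frequency: ω = 2π·f = 2π·75 = 471.2 rad/s.
Step 2 — Component impedances:
  R: Z = R = 317 Ω
  C: Z = 1/(jωC) = -j/(ω·C) = 0 - j94.31 Ω
Step 3 — Series combination: Z_total = R + C = 317 - j94.31 Ω = 330.7∠-16.6° Ω.

Z = 317 - j94.31 Ω = 330.7∠-16.6° Ω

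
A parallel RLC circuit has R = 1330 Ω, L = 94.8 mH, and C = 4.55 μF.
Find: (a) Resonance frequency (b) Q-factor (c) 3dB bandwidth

Step 1 — Resonance: ω₀ = 1/√(LC) = 1/√(0.0948·4.55e-06) = 1523 rad/s.
Step 2 — f₀ = ω₀/(2π) = 242.3 Hz.
Step 3 — Parallel Q: Q = R/(ω₀L) = 1330/(1523·0.0948) = 9.214.
Step 4 — Bandwidth: Δω = ω₀/Q = 165.2 rad/s; BW = Δω/(2π) = 26.3 Hz.

(a) f₀ = 242.3 Hz  (b) Q = 9.214  (c) BW = 26.3 Hz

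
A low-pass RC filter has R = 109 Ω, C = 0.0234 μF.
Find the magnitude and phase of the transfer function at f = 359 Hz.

Step 1 — Angular frequency: ω = 2π·359 = 2256 rad/s.
Step 2 — Transfer function: H(jω) = 1/(1 + jωRC).
Step 3 — Denominator: 1 + jωRC = 1 + j·2256·109·2.34e-08 = 1 + j0.005753.
Step 4 — H = 1 - j0.005753.
Step 5 — Magnitude: |H| = 1 (-0.0 dB); phase: φ = -0.3°.

|H| = 1 (-0.0 dB), φ = -0.3°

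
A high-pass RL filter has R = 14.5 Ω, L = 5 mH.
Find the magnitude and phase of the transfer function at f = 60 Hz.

Step 1 — Angular frequency: ω = 2π·60 = 377 rad/s.
Step 2 — Transfer function: H(jω) = jωL/(R + jωL).
Step 3 — Numerator jωL = j·1.885; denominator R + jωL = 14.5 + j1.885.
Step 4 — H = 0.01662 + j0.1278.
Step 5 — Magnitude: |H| = 0.1289 (-17.8 dB); phase: φ = 82.6°.

|H| = 0.1289 (-17.8 dB), φ = 82.6°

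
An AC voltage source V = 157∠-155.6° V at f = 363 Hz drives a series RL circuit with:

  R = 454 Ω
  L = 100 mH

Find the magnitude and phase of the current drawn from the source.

Step 1 — Angular frequency: ω = 2π·f = 2π·363 = 2281 rad/s.
Step 2 — Component impedances:
  R: Z = R = 454 Ω
  L: Z = jωL = j·2281·0.1 = 0 + j228.1 Ω
Step 3 — Series combination: Z_total = R + L = 454 + j228.1 Ω = 508.1∠26.7° Ω.
Step 4 — Source phasor: V = 157∠-155.6° V = -143 - j64.86 V.
Step 5 — Ohm's law: I = V / Z_total = (-143 - j64.86) / (454 + j228.1) = -0.3088 + j0.01226 A.
Step 6 — Convert to polar: |I| = 0.309 A, ∠I = 177.7°.

I = 0.309∠177.7° A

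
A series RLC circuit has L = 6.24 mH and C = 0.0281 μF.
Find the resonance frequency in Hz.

Step 1 — Resonance condition Im(Z)=0 gives ω₀ = 1/√(LC).
Step 2 — ω₀ = 1/√(0.00624·2.81e-08) = 7.552e+04 rad/s.
Step 3 — f₀ = ω₀/(2π) = 1.202e+04 Hz.

f₀ = 1.202e+04 Hz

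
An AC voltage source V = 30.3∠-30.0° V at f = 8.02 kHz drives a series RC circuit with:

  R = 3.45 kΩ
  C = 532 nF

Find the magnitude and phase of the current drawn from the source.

Step 1 — Angular frequency: ω = 2π·f = 2π·8020 = 5.039e+04 rad/s.
Step 2 — Component impedances:
  R: Z = R = 3450 Ω
  C: Z = 1/(jωC) = -j/(ω·C) = 0 - j37.3 Ω
Step 3 — Series combination: Z_total = R + C = 3450 - j37.3 Ω = 3450∠-0.6° Ω.
Step 4 — Source phasor: V = 30.3∠-30.0° V = 26.24 - j15.15 V.
Step 5 — Ohm's law: I = V / Z_total = (26.24 - j15.15) / (3450 - j37.3) = 0.007653 - j0.004309 A.
Step 6 — Convert to polar: |I| = 0.008782 A, ∠I = -29.4°.

I = 0.008782∠-29.4° A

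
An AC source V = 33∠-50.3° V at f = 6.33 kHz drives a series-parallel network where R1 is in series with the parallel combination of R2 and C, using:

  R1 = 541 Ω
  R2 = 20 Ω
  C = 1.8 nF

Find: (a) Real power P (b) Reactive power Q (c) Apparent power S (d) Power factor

Step 1 — Angular frequency: ω = 2π·f = 2π·6330 = 3.977e+04 rad/s.
Step 2 — Component impedances:
  R1: Z = R = 541 Ω
  R2: Z = R = 20 Ω
  C: Z = 1/(jωC) = -j/(ω·C) = 0 - j1.397e+04 Ω
Step 3 — Parallel branch: R2 || C = 1/(1/R2 + 1/C) = 20 - j0.02864 Ω.
Step 4 — Series with R1: Z_total = R1 + (R2 || C) = 561 - j0.02864 Ω = 561∠-0.0° Ω.
Step 5 — Source phasor: V = 33∠-50.3° V = 21.08 - j25.39 V.
Step 6 — Current: I = V / Z = 0.03758 - j0.04526 A = 0.05882∠-50.3° A.
Step 7 — Complex power: S = V·I* = 1.941 - j9.909e-05 VA.
Step 8 — Real power: P = Re(S) = 1.941 W.
Step 9 — Reactive power: Q = Im(S) = -9.909e-05 VAR.
Step 10 — Apparent power: |S| = 1.941 VA.
Step 11 — Power factor: PF = P/|S| = 1 (leading).

(a) P = 1.941 W  (b) Q = -9.909e-05 VAR  (c) S = 1.941 VA  (d) PF = 1 (leading)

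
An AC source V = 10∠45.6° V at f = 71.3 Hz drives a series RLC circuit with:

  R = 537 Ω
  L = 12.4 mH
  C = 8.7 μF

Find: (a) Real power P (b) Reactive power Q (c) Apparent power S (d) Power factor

Step 1 — Angular frequency: ω = 2π·f = 2π·71.3 = 448 rad/s.
Step 2 — Component impedances:
  R: Z = R = 537 Ω
  L: Z = jωL = j·448·0.0124 = 0 + j5.555 Ω
  C: Z = 1/(jωC) = -j/(ω·C) = 0 - j256.6 Ω
Step 3 — Series combination: Z_total = R + L + C = 537 - j251 Ω = 592.8∠-25.1° Ω.
Step 4 — Source phasor: V = 10∠45.6° V = 6.997 + j7.145 V.
Step 5 — Current: I = V / Z = 0.005589 + j0.01592 A = 0.01687∠70.7° A.
Step 6 — Complex power: S = V·I* = 0.1528 - j0.07144 VA.
Step 7 — Real power: P = Re(S) = 0.1528 W.
Step 8 — Reactive power: Q = Im(S) = -0.07144 VAR.
Step 9 — Apparent power: |S| = 0.1687 VA.
Step 10 — Power factor: PF = P/|S| = 0.9059 (leading).

(a) P = 0.1528 W  (b) Q = -0.07144 VAR  (c) S = 0.1687 VA  (d) PF = 0.9059 (leading)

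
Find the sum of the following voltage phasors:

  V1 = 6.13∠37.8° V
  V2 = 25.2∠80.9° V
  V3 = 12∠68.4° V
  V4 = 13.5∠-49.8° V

Step 1 — Convert each phasor to rectangular form:
  V1 = 6.13·(cos(37.8°) + j·sin(37.8°)) = 4.844 + j3.757 V
  V2 = 25.2·(cos(80.9°) + j·sin(80.9°)) = 3.986 + j24.88 V
  V3 = 12·(cos(68.4°) + j·sin(68.4°)) = 4.417 + j11.16 V
  V4 = 13.5·(cos(-49.8°) + j·sin(-49.8°)) = 8.714 - j10.31 V
Step 2 — Sum components: V_total = 21.96 + j29.49 V.
Step 3 — Convert to polar: |V_total| = 36.77 V, ∠V_total = 53.3°.

V_total = 36.77∠53.3° V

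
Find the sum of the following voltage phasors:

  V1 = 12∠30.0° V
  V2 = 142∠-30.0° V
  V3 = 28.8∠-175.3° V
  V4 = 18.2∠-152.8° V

Step 1 — Convert each phasor to rectangular form:
  V1 = 12·(cos(30.0°) + j·sin(30.0°)) = 10.39 + j6 V
  V2 = 142·(cos(-30.0°) + j·sin(-30.0°)) = 123 - j71 V
  V3 = 28.8·(cos(-175.3°) + j·sin(-175.3°)) = -28.7 - j2.36 V
  V4 = 18.2·(cos(-152.8°) + j·sin(-152.8°)) = -16.19 - j8.319 V
Step 2 — Sum components: V_total = 88.48 - j75.68 V.
Step 3 — Convert to polar: |V_total| = 116.4 V, ∠V_total = -40.5°.

V_total = 116.4∠-40.5° V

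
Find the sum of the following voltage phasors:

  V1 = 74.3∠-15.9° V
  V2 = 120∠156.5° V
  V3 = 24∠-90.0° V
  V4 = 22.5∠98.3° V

Step 1 — Convert each phasor to rectangular form:
  V1 = 74.3·(cos(-15.9°) + j·sin(-15.9°)) = 71.46 - j20.36 V
  V2 = 120·(cos(156.5°) + j·sin(156.5°)) = -110 + j47.85 V
  V3 = 24·(cos(-90.0°) + j·sin(-90.0°)) = 0 - j24 V
  V4 = 22.5·(cos(98.3°) + j·sin(98.3°)) = -3.248 + j22.26 V
Step 2 — Sum components: V_total = -41.84 + j25.76 V.
Step 3 — Convert to polar: |V_total| = 49.13 V, ∠V_total = 148.4°.

V_total = 49.13∠148.4° V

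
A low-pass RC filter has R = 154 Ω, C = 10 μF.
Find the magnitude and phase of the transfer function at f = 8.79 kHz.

Step 1 — Angular frequency: ω = 2π·8790 = 5.523e+04 rad/s.
Step 2 — Transfer function: H(jω) = 1/(1 + jωRC).
Step 3 — Denominator: 1 + jωRC = 1 + j·5.523e+04·154·1e-05 = 1 + j85.05.
Step 4 — H = 0.0001382 - j0.01176.
Step 5 — Magnitude: |H| = 0.01176 (-38.6 dB); phase: φ = -89.3°.

|H| = 0.01176 (-38.6 dB), φ = -89.3°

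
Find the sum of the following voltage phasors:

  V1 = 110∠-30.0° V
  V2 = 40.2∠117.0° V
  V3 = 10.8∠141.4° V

Step 1 — Convert each phasor to rectangular form:
  V1 = 110·(cos(-30.0°) + j·sin(-30.0°)) = 95.26 - j55 V
  V2 = 40.2·(cos(117.0°) + j·sin(117.0°)) = -18.25 + j35.82 V
  V3 = 10.8·(cos(141.4°) + j·sin(141.4°)) = -8.44 + j6.738 V
Step 2 — Sum components: V_total = 68.57 - j12.44 V.
Step 3 — Convert to polar: |V_total| = 69.69 V, ∠V_total = -10.3°.

V_total = 69.69∠-10.3° V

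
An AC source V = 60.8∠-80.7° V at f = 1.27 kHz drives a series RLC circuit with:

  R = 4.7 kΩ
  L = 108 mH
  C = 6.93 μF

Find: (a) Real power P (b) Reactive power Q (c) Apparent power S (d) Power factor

Step 1 — Angular frequency: ω = 2π·f = 2π·1270 = 7980 rad/s.
Step 2 — Component impedances:
  R: Z = R = 4700 Ω
  L: Z = jωL = j·7980·0.108 = 0 + j861.8 Ω
  C: Z = 1/(jωC) = -j/(ω·C) = 0 - j18.08 Ω
Step 3 — Series combination: Z_total = R + L + C = 4700 + j843.7 Ω = 4775∠10.2° Ω.
Step 4 — Source phasor: V = 60.8∠-80.7° V = 9.826 - j60 V.
Step 5 — Current: I = V / Z = -0.0001949 - j0.01273 A = 0.01273∠-90.9° A.
Step 6 — Complex power: S = V·I* = 0.762 + j0.1368 VA.
Step 7 — Real power: P = Re(S) = 0.762 W.
Step 8 — Reactive power: Q = Im(S) = 0.1368 VAR.
Step 9 — Apparent power: |S| = 0.7741 VA.
Step 10 — Power factor: PF = P/|S| = 0.9843 (lagging).

(a) P = 0.762 W  (b) Q = 0.1368 VAR  (c) S = 0.7741 VA  (d) PF = 0.9843 (lagging)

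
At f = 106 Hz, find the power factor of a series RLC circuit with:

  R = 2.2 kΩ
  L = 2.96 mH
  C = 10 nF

Step 1 — Angular frequency: ω = 2π·f = 2π·106 = 666 rad/s.
Step 2 — Component impedances:
  R: Z = R = 2200 Ω
  L: Z = jωL = j·666·0.00296 = 0 + j1.971 Ω
  C: Z = 1/(jωC) = -j/(ω·C) = 0 - j1.501e+05 Ω
Step 3 — Series combination: Z_total = R + L + C = 2200 - j1.501e+05 Ω = 1.502e+05∠-89.2° Ω.
Step 4 — Power factor: PF = cos(φ) = Re(Z)/|Z| = 2200/1.502e+05 = 0.01465.
Step 5 — Type: Im(Z) = -1.501e+05 ⇒ leading (phase φ = -89.2°).

PF = 0.01465 (leading, φ = -89.2°)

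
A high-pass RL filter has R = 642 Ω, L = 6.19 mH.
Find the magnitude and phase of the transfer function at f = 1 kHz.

Step 1 — Angular frequency: ω = 2π·1000 = 6283 rad/s.
Step 2 — Transfer function: H(jω) = jωL/(R + jωL).
Step 3 — Numerator jωL = j·38.89; denominator R + jωL = 642 + j38.89.
Step 4 — H = 0.003657 + j0.06036.
Step 5 — Magnitude: |H| = 0.06047 (-24.4 dB); phase: φ = 86.5°.

|H| = 0.06047 (-24.4 dB), φ = 86.5°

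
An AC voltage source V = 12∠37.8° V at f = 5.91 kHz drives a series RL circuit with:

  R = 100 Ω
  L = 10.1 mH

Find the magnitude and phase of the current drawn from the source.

Step 1 — Angular frequency: ω = 2π·f = 2π·5910 = 3.713e+04 rad/s.
Step 2 — Component impedances:
  R: Z = R = 100 Ω
  L: Z = jωL = j·3.713e+04·0.0101 = 0 + j375 Ω
Step 3 — Series combination: Z_total = R + L = 100 + j375 Ω = 388.2∠75.1° Ω.
Step 4 — Source phasor: V = 12∠37.8° V = 9.482 + j7.355 V.
Step 5 — Ohm's law: I = V / Z_total = (9.482 + j7.355) / (100 + j375) = 0.0246 - j0.01872 A.
Step 6 — Convert to polar: |I| = 0.03092 A, ∠I = -37.3°.

I = 0.03092∠-37.3° A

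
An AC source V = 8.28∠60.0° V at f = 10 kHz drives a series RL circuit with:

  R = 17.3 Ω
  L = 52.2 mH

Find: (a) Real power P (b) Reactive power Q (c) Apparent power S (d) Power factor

Step 1 — Angular frequency: ω = 2π·f = 2π·1e+04 = 6.283e+04 rad/s.
Step 2 — Component impedances:
  R: Z = R = 17.3 Ω
  L: Z = jωL = j·6.283e+04·0.0522 = 0 + j3280 Ω
Step 3 — Series combination: Z_total = R + L = 17.3 + j3280 Ω = 3280∠89.7° Ω.
Step 4 — Source phasor: V = 8.28∠60.0° V = 4.14 + j7.171 V.
Step 5 — Current: I = V / Z = 0.002193 - j0.001251 A = 0.002524∠-29.7° A.
Step 6 — Complex power: S = V·I* = 0.0001103 + j0.0209 VA.
Step 7 — Real power: P = Re(S) = 0.0001103 W.
Step 8 — Reactive power: Q = Im(S) = 0.0209 VAR.
Step 9 — Apparent power: |S| = 0.0209 VA.
Step 10 — Power factor: PF = P/|S| = 0.005275 (lagging).

(a) P = 0.0001103 W  (b) Q = 0.0209 VAR  (c) S = 0.0209 VA  (d) PF = 0.005275 (lagging)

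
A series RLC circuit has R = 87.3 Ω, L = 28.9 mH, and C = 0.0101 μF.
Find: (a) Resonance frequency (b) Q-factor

Step 1 — Resonance condition Im(Z)=0 gives ω₀ = 1/√(LC).
Step 2 — ω₀ = 1/√(0.0289·1.01e-08) = 5.853e+04 rad/s.
Step 3 — f₀ = ω₀/(2π) = 9316 Hz.
Step 4 — Series Q: Q = ω₀L/R = 5.853e+04·0.0289/87.3 = 19.38.

(a) f₀ = 9316 Hz  (b) Q = 19.38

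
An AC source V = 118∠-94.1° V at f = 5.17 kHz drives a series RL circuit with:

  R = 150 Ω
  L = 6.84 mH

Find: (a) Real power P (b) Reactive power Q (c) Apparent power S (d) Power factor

Step 1 — Angular frequency: ω = 2π·f = 2π·5170 = 3.248e+04 rad/s.
Step 2 — Component impedances:
  R: Z = R = 150 Ω
  L: Z = jωL = j·3.248e+04·0.00684 = 0 + j222.2 Ω
Step 3 — Series combination: Z_total = R + L = 150 + j222.2 Ω = 268.1∠56.0° Ω.
Step 4 — Source phasor: V = 118∠-94.1° V = -8.437 - j117.7 V.
Step 5 — Current: I = V / Z = -0.3815 - j0.2196 A = 0.4402∠-150.1° A.
Step 6 — Complex power: S = V·I* = 29.06 + j43.05 VA.
Step 7 — Real power: P = Re(S) = 29.06 W.
Step 8 — Reactive power: Q = Im(S) = 43.05 VAR.
Step 9 — Apparent power: |S| = 51.94 VA.
Step 10 — Power factor: PF = P/|S| = 0.5595 (lagging).

(a) P = 29.06 W  (b) Q = 43.05 VAR  (c) S = 51.94 VA  (d) PF = 0.5595 (lagging)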